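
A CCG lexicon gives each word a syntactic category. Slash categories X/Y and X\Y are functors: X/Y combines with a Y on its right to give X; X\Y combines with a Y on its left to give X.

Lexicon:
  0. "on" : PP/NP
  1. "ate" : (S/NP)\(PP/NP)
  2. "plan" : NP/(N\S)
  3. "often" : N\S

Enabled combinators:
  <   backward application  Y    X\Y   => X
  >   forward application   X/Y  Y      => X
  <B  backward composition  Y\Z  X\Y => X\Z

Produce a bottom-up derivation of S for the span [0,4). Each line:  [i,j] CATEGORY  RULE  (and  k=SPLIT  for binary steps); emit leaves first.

[0,4] S   >
  [0,2] S/NP   <
    [0,1] "on" : PP/NP
    [1,2] "ate" : (S/NP)\(PP/NP)
  [2,4] NP   >
    [2,3] "plan" : NP/(N\S)
    [3,4] "often" : N\S

[0,1] PP/NP  lex  "on"
[1,2] (S/NP)\(PP/NP)  lex  "ate"
[0,2] S/NP  <  k=1
[2,3] NP/(N\S)  lex  "plan"
[3,4] N\S  lex  "often"
[2,4] NP  >  k=3
[0,4] S  >  k=2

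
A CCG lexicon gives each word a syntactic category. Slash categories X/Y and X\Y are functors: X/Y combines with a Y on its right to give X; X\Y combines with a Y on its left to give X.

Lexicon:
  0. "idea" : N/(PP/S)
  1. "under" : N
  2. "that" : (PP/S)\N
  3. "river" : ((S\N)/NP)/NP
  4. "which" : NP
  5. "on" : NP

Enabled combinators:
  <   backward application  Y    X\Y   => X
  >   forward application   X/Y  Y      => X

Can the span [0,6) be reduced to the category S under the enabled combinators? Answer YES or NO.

YES

[0,6] S   <
  [0,3] N   >
    [0,1] "idea" : N/(PP/S)
    [1,3] PP/S   <
      [1,2] "under" : N
      [2,3] "that" : (PP/S)\N
  [3,6] S\N   >
    [3,5] (S\N)/NP   >
      [3,4] "river" : ((S\N)/NP)/NP
      [4,5] "which" : NP
    [5,6] "on" : NP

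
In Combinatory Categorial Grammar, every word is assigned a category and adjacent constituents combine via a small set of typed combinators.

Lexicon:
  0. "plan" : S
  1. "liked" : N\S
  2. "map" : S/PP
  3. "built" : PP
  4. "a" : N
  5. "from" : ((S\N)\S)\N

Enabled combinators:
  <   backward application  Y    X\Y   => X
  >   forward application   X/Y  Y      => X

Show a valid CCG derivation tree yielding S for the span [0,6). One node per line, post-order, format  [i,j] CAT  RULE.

[0,1] S  lex  "plan"
[1,2] N\S  lex  "liked"
[0,2] N  <  k=1
[2,3] S/PP  lex  "map"
[3,4] PP  lex  "built"
[2,4] S  >  k=3
[4,5] N  lex  "a"
[5,6] ((S\N)\S)\N  lex  "from"
[4,6] (S\N)\S  <  k=5
[2,6] S\N  <  k=4
[0,6] S  <  k=2

[0,6] S   <
  [0,2] N   <
    [0,1] "plan" : S
    [1,2] "liked" : N\S
  [2,6] S\N   <
    [2,4] S   >
      [2,3] "map" : S/PP
      [3,4] "built" : PP
    [4,6] (S\N)\S   <
      [4,5] "a" : N
      [5,6] "from" : ((S\N)\S)\N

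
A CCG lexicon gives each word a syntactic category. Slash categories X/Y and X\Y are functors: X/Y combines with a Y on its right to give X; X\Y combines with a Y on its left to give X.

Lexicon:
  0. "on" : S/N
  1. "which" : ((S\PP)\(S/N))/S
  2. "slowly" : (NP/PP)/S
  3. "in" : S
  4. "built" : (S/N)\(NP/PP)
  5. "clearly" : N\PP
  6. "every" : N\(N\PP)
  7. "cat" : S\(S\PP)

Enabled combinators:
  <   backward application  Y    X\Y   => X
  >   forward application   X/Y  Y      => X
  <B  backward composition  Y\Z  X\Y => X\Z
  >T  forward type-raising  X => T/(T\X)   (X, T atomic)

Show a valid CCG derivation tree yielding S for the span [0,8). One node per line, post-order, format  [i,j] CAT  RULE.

[0,8] S   <
  [0,7] S\PP   <
    [0,1] "on" : S/N
    [1,7] (S\PP)\(S/N)   >
      [1,2] "which" : ((S\PP)\(S/N))/S
      [2,7] S   >
        [2,5] S/N   <
          [2,4] NP/PP   >
            [2,3] "slowly" : (NP/PP)/S
            [3,4] "in" : S
          [4,5] "built" : (S/N)\(NP/PP)
        [5,7] N   <
          [5,6] "clearly" : N\PP
          [6,7] "every" : N\(N\PP)
  [7,8] "cat" : S\(S\PP)

[0,1] S/N  lex  "on"
[1,2] ((S\PP)\(S/N))/S  lex  "which"
[2,3] (NP/PP)/S  lex  "slowly"
[3,4] S  lex  "in"
[2,4] NP/PP  >  k=3
[4,5] (S/N)\(NP/PP)  lex  "built"
[2,5] S/N  <  k=4
[5,6] N\PP  lex  "clearly"
[6,7] N\(N\PP)  lex  "every"
[5,7] N  <  k=6
[2,7] S  >  k=5
[1,7] (S\PP)\(S/N)  >  k=2
[0,7] S\PP  <  k=1
[7,8] S\(S\PP)  lex  "cat"
[0,8] S  <  k=7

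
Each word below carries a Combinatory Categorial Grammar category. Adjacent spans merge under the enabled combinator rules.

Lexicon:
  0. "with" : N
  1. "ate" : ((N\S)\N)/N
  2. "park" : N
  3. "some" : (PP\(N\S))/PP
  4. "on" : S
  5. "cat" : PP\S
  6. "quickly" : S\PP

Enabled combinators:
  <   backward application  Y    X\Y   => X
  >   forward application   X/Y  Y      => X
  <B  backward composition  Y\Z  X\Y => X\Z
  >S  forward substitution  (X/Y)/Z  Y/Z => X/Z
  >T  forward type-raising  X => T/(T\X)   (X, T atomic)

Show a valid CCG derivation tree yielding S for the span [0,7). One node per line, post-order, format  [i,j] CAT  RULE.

[0,1] N  lex  "with"
[1,2] ((N\S)\N)/N  lex  "ate"
[2,3] N  lex  "park"
[1,3] (N\S)\N  >  k=2
[3,4] (PP\(N\S))/PP  lex  "some"
[4,5] S  lex  "on"
[5,6] PP\S  lex  "cat"
[4,6] PP  <  k=5
[3,6] PP\(N\S)  >  k=4
[1,6] PP\N  <B  k=3
[0,6] PP  <  k=1
[6,7] S\PP  lex  "quickly"
[0,7] S  <  k=6

[0,7] S   <
  [0,6] PP   <
    [0,1] "with" : N
    [1,6] PP\N   <B
      [1,3] (N\S)\N   >
        [1,2] "ate" : ((N\S)\N)/N
        [2,3] "park" : N
      [3,6] PP\(N\S)   >
        [3,4] "some" : (PP\(N\S))/PP
        [4,6] PP   <
          [4,5] "on" : S
          [5,6] "cat" : PP\S
  [6,7] "quickly" : S\PP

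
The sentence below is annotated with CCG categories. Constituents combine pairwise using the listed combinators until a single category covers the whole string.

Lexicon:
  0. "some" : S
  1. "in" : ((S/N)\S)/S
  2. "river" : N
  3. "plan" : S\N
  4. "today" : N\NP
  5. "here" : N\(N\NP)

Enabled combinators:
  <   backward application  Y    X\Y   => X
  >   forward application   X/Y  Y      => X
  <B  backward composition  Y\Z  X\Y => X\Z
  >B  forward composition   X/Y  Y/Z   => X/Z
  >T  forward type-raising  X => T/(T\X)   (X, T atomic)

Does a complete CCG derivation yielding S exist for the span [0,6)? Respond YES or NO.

[0,6] S   >
  [0,4] S/N   <
    [0,1] "some" : S
    [1,4] (S/N)\S   >
      [1,2] "in" : ((S/N)\S)/S
      [2,4] S   >
        [2,3] S/(S\N)   >T
          [2,3] "river" : N
        [3,4] "plan" : S\N
  [4,6] N   <
    [4,5] "today" : N\NP
    [5,6] "here" : N\(N\NP)

YES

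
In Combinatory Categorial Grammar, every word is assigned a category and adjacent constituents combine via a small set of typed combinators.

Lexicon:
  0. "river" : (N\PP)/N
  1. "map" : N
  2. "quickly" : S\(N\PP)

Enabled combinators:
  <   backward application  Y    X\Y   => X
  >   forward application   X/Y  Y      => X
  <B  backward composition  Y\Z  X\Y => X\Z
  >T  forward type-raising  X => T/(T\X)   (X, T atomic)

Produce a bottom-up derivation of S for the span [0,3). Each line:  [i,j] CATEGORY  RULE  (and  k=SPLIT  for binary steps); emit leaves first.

[0,1] (N\PP)/N  lex  "river"
[1,2] N  lex  "map"
[0,2] N\PP  >  k=1
[2,3] S\(N\PP)  lex  "quickly"
[0,3] S  <  k=2

[0,3] S   <
  [0,2] N\PP   >
    [0,1] "river" : (N\PP)/N
    [1,2] "map" : N
  [2,3] "quickly" : S\(N\PP)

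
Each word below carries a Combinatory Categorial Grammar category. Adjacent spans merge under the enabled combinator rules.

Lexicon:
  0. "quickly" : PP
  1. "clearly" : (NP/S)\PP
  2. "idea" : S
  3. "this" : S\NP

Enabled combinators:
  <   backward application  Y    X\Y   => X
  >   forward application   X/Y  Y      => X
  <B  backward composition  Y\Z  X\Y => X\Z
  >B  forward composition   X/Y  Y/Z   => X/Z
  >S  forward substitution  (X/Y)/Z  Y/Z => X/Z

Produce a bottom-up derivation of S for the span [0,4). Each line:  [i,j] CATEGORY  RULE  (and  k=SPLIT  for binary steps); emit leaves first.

[0,1] PP  lex  "quickly"
[1,2] (NP/S)\PP  lex  "clearly"
[0,2] NP/S  <  k=1
[2,3] S  lex  "idea"
[0,3] NP  >  k=2
[3,4] S\NP  lex  "this"
[0,4] S  <  k=3

[0,4] S   <
  [0,3] NP   >
    [0,2] NP/S   <
      [0,1] "quickly" : PP
      [1,2] "clearly" : (NP/S)\PP
    [2,3] "idea" : S
  [3,4] "this" : S\NP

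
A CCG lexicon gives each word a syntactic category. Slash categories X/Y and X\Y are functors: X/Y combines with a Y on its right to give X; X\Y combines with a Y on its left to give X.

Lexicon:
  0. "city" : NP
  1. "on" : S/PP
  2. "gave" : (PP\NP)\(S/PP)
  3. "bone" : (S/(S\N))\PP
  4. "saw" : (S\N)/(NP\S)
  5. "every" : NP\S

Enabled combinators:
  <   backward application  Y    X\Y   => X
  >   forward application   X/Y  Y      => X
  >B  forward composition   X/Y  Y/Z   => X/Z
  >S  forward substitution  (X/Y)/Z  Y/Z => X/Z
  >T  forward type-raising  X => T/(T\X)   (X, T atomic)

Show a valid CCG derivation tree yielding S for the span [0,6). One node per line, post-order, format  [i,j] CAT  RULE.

[0,6] S   >
  [0,4] S/(S\N)   <
    [0,3] PP   >
      [0,1] PP/(PP\NP)   >T
        [0,1] "city" : NP
      [1,3] PP\NP   <
        [1,2] "on" : S/PP
        [2,3] "gave" : (PP\NP)\(S/PP)
    [3,4] "bone" : (S/(S\N))\PP
  [4,6] S\N   >
    [4,5] "saw" : (S\N)/(NP\S)
    [5,6] "every" : NP\S

[0,1] NP  lex  "city"
[0,1] PP/(PP\NP)  >T
[1,2] S/PP  lex  "on"
[2,3] (PP\NP)\(S/PP)  lex  "gave"
[1,3] PP\NP  <  k=2
[0,3] PP  >  k=1
[3,4] (S/(S\N))\PP  lex  "bone"
[0,4] S/(S\N)  <  k=3
[4,5] (S\N)/(NP\S)  lex  "saw"
[5,6] NP\S  lex  "every"
[4,6] S\N  >  k=5
[0,6] S  >  k=4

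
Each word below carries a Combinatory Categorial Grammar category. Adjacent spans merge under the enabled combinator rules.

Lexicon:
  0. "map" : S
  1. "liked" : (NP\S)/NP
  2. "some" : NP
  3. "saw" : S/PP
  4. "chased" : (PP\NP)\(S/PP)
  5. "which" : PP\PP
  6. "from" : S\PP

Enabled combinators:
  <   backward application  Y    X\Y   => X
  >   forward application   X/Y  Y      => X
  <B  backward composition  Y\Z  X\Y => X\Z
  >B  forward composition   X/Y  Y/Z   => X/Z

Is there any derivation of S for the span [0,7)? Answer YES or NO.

YES

[0,7] S   <
  [0,3] NP   <
    [0,1] "map" : S
    [1,3] NP\S   >
      [1,2] "liked" : (NP\S)/NP
      [2,3] "some" : NP
  [3,7] S\NP   <B
    [3,5] PP\NP   <
      [3,4] "saw" : S/PP
      [4,5] "chased" : (PP\NP)\(S/PP)
    [5,7] S\PP   <B
      [5,6] "which" : PP\PP
      [6,7] "from" : S\PP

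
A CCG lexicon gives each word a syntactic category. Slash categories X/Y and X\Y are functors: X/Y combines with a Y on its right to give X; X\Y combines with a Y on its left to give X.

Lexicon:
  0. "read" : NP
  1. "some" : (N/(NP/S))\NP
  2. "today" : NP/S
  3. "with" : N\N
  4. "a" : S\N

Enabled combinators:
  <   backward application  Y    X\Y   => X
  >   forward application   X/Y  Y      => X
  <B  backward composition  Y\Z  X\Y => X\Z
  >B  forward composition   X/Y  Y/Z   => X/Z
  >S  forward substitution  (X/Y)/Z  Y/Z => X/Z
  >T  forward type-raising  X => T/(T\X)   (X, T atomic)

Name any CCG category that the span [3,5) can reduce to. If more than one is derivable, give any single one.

S\N

[0,5] S   <
  [0,3] N   >
    [0,2] N/(NP/S)   <
      [0,1] "read" : NP
      [1,2] "some" : (N/(NP/S))\NP
    [2,3] "today" : NP/S
  [3,5] S\N   <B
    [3,4] "with" : N\N
    [4,5] "a" : S\N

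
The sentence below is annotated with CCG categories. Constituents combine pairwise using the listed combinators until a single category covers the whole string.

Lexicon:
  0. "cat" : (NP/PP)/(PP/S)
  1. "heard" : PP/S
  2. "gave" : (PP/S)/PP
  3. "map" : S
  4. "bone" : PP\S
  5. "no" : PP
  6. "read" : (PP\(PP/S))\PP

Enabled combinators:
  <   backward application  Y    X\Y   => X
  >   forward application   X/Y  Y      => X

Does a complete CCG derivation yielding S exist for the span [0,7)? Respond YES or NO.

NO

(NP/PP)/(PP/S) PP/S (PP/S)/PP S PP\S PP (PP\(PP/S))\PP
CKY chart[0,7] = {NP}; S ∉ chart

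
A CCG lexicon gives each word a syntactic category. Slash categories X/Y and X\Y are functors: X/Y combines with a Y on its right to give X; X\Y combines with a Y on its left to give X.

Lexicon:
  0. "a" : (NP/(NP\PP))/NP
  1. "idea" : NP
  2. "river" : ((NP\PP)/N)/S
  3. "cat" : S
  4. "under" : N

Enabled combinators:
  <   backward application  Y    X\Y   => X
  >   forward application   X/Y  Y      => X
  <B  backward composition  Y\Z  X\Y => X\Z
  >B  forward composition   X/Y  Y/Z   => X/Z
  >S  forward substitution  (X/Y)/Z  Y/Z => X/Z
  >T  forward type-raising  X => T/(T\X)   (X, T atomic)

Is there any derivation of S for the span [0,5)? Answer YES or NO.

NO

(NP/(NP\PP))/NP NP ((NP\PP)/N)/S S N
CKY chart[0,5] = {N/(N\NP), NP, NP/(NP\NP), NP/(N\N), PP/(PP\NP), S/(S\NP)}; S ∉ chart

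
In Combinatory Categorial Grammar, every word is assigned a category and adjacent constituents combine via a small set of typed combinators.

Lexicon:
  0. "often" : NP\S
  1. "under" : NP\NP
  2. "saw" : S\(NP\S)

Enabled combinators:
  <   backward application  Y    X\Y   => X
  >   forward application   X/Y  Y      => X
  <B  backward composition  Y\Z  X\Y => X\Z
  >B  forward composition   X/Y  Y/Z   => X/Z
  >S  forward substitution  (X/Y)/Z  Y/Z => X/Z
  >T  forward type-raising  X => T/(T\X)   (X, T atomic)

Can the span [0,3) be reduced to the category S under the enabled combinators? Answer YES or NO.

YES

[0,3] S   <
  [0,2] NP\S   <B
    [0,1] "often" : NP\S
    [1,2] "under" : NP\NP
  [2,3] "saw" : S\(NP\S)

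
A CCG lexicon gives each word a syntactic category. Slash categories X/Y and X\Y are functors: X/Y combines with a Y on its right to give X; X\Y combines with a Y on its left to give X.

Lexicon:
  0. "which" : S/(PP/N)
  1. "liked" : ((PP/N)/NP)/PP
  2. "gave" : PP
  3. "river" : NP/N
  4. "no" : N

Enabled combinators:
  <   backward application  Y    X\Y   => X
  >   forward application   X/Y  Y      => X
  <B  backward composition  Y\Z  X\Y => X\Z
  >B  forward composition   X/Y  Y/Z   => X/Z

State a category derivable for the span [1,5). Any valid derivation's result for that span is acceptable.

PP/N

[0,5] S   >
  [0,1] "which" : S/(PP/N)
  [1,5] PP/N   >
    [1,3] (PP/N)/NP   >
      [1,2] "liked" : ((PP/N)/NP)/PP
      [2,3] "gave" : PP
    [3,5] NP   >
      [3,4] "river" : NP/N
      [4,5] "no" : N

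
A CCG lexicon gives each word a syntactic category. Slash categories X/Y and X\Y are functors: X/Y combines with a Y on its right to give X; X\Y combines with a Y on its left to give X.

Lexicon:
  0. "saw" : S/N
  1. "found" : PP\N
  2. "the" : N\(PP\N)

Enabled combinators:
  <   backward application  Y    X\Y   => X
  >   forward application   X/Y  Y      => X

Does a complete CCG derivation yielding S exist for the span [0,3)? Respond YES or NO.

YES

[0,3] S   >
  [0,1] "saw" : S/N
  [1,3] N   <
    [1,2] "found" : PP\N
    [2,3] "the" : N\(PP\N)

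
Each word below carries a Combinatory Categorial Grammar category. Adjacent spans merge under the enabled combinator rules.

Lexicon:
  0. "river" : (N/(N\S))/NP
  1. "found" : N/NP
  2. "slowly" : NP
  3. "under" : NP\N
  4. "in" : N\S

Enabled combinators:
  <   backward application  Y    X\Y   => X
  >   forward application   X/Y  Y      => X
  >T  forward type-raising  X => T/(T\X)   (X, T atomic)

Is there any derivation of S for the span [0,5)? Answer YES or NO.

(N/(N\S))/NP N/NP NP NP\N N\S
CKY chart[0,5] = {N, N/(N\N), NP/(NP\N), PP/(PP\N), S/(S\N)}; S ∉ chart

NO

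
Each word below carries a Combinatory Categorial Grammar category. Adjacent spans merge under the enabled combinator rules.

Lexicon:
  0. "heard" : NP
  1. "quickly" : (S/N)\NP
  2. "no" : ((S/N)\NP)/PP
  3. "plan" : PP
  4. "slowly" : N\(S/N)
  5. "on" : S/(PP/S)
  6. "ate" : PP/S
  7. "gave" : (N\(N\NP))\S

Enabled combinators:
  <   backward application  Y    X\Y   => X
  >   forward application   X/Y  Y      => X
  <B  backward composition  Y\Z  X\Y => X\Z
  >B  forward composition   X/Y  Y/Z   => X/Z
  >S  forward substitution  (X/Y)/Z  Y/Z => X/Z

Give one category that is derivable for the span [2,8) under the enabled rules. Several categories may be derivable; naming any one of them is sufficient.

N

[0,8] S   >
  [0,2] S/N   <
    [0,1] "heard" : NP
    [1,2] "quickly" : (S/N)\NP
  [2,8] N   <
    [2,5] N\NP   <B
      [2,4] (S/N)\NP   >
        [2,3] "no" : ((S/N)\NP)/PP
        [3,4] "plan" : PP
      [4,5] "slowly" : N\(S/N)
    [5,8] N\(N\NP)   <
      [5,7] S   >
        [5,6] "on" : S/(PP/S)
        [6,7] "ate" : PP/S
      [7,8] "gave" : (N\(N\NP))\S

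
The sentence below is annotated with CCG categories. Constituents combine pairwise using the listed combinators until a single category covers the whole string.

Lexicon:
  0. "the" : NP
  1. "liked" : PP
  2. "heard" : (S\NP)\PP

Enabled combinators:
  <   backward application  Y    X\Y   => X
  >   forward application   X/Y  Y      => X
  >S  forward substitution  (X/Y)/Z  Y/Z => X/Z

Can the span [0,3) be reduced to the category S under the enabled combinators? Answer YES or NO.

[0,3] S   <
  [0,1] "the" : NP
  [1,3] S\NP   <
    [1,2] "liked" : PP
    [2,3] "heard" : (S\NP)\PP

YES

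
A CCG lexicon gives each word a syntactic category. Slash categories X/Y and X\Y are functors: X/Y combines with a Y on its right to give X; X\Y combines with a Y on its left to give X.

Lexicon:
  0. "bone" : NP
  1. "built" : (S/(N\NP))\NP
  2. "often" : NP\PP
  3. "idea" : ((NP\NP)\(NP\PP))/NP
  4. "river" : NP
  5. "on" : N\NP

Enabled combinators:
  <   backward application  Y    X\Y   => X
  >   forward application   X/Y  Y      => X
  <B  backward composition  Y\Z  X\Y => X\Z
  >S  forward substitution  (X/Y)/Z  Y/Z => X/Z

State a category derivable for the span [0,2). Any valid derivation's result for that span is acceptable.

[0,6] S   >
  [0,2] S/(N\NP)   <
    [0,1] "bone" : NP
    [1,2] "built" : (S/(N\NP))\NP
  [2,6] N\NP   <B
    [2,5] NP\NP   <
      [2,3] "often" : NP\PP
      [3,5] (NP\NP)\(NP\PP)   >
        [3,4] "idea" : ((NP\NP)\(NP\PP))/NP
        [4,5] "river" : NP
    [5,6] "on" : N\NP

S/(N\NP)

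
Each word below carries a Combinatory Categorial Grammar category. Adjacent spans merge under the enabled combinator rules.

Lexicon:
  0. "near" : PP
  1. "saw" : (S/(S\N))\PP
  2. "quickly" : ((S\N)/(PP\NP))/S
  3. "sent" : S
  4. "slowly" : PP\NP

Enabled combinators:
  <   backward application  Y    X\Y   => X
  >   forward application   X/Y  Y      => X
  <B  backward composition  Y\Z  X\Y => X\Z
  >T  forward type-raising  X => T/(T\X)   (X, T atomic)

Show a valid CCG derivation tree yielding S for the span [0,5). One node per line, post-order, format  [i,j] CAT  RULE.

[0,5] S   >
  [0,2] S/(S\N)   <
    [0,1] "near" : PP
    [1,2] "saw" : (S/(S\N))\PP
  [2,5] S\N   >
    [2,4] (S\N)/(PP\NP)   >
      [2,3] "quickly" : ((S\N)/(PP\NP))/S
      [3,4] "sent" : S
    [4,5] "slowly" : PP\NP

[0,1] PP  lex  "near"
[1,2] (S/(S\N))\PP  lex  "saw"
[0,2] S/(S\N)  <  k=1
[2,3] ((S\N)/(PP\NP))/S  lex  "quickly"
[3,4] S  lex  "sent"
[2,4] (S\N)/(PP\NP)  >  k=3
[4,5] PP\NP  lex  "slowly"
[2,5] S\N  >  k=4
[0,5] S  >  k=2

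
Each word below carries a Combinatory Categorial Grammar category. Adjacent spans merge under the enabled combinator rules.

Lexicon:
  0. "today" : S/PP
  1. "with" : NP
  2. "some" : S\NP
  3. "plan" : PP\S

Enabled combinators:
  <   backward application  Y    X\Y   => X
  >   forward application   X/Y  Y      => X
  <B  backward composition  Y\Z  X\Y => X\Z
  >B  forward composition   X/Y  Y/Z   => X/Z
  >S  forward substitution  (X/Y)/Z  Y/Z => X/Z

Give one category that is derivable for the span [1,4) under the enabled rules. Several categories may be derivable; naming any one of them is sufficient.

[0,4] S   >
  [0,1] "today" : S/PP
  [1,4] PP   <
    [1,2] "with" : NP
    [2,4] PP\NP   <B
      [2,3] "some" : S\NP
      [3,4] "plan" : PP\S

PP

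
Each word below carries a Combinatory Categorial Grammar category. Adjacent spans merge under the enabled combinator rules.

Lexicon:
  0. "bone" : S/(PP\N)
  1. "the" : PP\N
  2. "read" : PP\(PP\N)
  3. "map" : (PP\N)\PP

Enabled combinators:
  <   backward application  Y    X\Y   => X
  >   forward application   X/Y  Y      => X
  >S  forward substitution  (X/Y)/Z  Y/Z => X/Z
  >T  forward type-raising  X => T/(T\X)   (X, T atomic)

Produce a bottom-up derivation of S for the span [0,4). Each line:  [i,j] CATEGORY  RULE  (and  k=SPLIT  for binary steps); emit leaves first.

[0,1] S/(PP\N)  lex  "bone"
[1,2] PP\N  lex  "the"
[2,3] PP\(PP\N)  lex  "read"
[1,3] PP  <  k=2
[3,4] (PP\N)\PP  lex  "map"
[1,4] PP\N  <  k=3
[0,4] S  >  k=1

[0,4] S   >
  [0,1] "bone" : S/(PP\N)
  [1,4] PP\N   <
    [1,3] PP   <
      [1,2] "the" : PP\N
      [2,3] "read" : PP\(PP\N)
    [3,4] "map" : (PP\N)\PP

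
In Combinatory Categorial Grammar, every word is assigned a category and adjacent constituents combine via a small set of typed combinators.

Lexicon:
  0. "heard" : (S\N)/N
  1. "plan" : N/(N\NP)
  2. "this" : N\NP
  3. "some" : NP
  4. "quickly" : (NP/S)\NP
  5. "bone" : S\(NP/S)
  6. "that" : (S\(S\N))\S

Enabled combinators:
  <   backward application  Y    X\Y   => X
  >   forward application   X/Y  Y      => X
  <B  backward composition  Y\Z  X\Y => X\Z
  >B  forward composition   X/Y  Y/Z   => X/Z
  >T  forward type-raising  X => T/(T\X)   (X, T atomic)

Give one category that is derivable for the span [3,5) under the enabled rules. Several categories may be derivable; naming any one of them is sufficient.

NP/S

[0,7] S   <
  [0,3] S\N   >
    [0,1] "heard" : (S\N)/N
    [1,3] N   >
      [1,2] "plan" : N/(N\NP)
      [2,3] "this" : N\NP
  [3,7] S\(S\N)   <
    [3,6] S   <
      [3,5] NP/S   <
        [3,4] "some" : NP
        [4,5] "quickly" : (NP/S)\NP
      [5,6] "bone" : S\(NP/S)
    [6,7] "that" : (S\(S\N))\S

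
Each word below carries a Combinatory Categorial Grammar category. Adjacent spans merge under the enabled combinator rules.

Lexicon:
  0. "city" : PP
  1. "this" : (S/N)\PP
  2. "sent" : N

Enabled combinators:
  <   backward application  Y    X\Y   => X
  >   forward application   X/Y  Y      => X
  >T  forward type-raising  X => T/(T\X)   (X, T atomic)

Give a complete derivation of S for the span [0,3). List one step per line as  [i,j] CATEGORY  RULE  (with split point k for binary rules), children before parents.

[0,1] PP  lex  "city"
[1,2] (S/N)\PP  lex  "this"
[0,2] S/N  <  k=1
[2,3] N  lex  "sent"
[0,3] S  >  k=2

[0,3] S   >
  [0,2] S/N   <
    [0,1] "city" : PP
    [1,2] "this" : (S/N)\PP
  [2,3] "sent" : N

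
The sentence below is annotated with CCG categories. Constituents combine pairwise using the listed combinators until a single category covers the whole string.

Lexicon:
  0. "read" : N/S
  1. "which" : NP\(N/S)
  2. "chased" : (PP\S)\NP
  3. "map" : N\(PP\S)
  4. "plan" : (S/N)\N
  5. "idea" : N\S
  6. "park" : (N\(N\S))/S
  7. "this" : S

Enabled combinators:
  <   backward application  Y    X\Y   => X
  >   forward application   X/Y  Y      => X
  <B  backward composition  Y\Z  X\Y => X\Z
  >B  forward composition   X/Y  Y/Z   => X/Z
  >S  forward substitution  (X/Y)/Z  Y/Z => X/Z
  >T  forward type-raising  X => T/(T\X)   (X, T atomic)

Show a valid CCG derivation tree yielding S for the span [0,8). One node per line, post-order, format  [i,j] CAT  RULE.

[0,8] S   >
  [0,5] S/N   <
    [0,4] N   <
      [0,3] PP\S   <
        [0,2] NP   <
          [0,1] "read" : N/S
          [1,2] "which" : NP\(N/S)
        [2,3] "chased" : (PP\S)\NP
      [3,4] "map" : N\(PP\S)
    [4,5] "plan" : (S/N)\N
  [5,8] N   <
    [5,6] "idea" : N\S
    [6,8] N\(N\S)   >
      [6,7] "park" : (N\(N\S))/S
      [7,8] "this" : S

[0,1] N/S  lex  "read"
[1,2] NP\(N/S)  lex  "which"
[0,2] NP  <  k=1
[2,3] (PP\S)\NP  lex  "chased"
[0,3] PP\S  <  k=2
[3,4] N\(PP\S)  lex  "map"
[0,4] N  <  k=3
[4,5] (S/N)\N  lex  "plan"
[0,5] S/N  <  k=4
[5,6] N\S  lex  "idea"
[6,7] (N\(N\S))/S  lex  "park"
[7,8] S  lex  "this"
[6,8] N\(N\S)  >  k=7
[5,8] N  <  k=6
[0,8] S  >  k=5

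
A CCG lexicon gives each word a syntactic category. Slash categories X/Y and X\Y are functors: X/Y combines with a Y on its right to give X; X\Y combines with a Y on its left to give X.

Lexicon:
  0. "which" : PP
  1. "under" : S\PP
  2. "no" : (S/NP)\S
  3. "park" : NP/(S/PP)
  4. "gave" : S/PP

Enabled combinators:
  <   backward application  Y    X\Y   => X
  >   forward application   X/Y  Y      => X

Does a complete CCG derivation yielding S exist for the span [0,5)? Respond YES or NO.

YES

[0,5] S   >
  [0,3] S/NP   <
    [0,2] S   <
      [0,1] "which" : PP
      [1,2] "under" : S\PP
    [2,3] "no" : (S/NP)\S
  [3,5] NP   >
    [3,4] "park" : NP/(S/PP)
    [4,5] "gave" : S/PP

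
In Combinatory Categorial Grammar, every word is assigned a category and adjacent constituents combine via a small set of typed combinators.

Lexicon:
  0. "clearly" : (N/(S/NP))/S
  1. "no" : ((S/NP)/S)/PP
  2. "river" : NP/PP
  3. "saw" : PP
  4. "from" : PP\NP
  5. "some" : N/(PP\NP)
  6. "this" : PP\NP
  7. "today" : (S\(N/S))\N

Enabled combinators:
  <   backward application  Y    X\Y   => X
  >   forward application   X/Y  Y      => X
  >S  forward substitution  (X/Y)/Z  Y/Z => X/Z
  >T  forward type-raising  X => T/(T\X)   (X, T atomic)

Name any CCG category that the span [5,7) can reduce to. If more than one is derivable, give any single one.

[0,8] S   <
  [0,5] N/S   >S
    [0,1] "clearly" : (N/(S/NP))/S
    [1,5] (S/NP)/S   >
      [1,2] "no" : ((S/NP)/S)/PP
      [2,5] PP   <
        [2,4] NP   >
          [2,3] "river" : NP/PP
          [3,4] "saw" : PP
        [4,5] "from" : PP\NP
  [5,8] S\(N/S)   <
    [5,7] N   >
      [5,6] "some" : N/(PP\NP)
      [6,7] "this" : PP\NP
    [7,8] "today" : (S\(N/S))\N

N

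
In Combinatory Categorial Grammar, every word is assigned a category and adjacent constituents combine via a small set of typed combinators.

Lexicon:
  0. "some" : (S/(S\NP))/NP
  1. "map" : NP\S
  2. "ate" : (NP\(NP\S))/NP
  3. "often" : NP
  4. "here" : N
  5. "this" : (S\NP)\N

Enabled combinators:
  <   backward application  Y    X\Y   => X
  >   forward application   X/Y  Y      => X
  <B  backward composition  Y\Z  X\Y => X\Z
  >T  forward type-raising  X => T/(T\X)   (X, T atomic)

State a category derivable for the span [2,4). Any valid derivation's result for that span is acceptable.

[0,6] S   >
  [0,4] S/(S\NP)   >
    [0,1] "some" : (S/(S\NP))/NP
    [1,4] NP   <
      [1,2] "map" : NP\S
      [2,4] NP\(NP\S)   >
        [2,3] "ate" : (NP\(NP\S))/NP
        [3,4] "often" : NP
  [4,6] S\NP   <
    [4,5] "here" : N
    [5,6] "this" : (S\NP)\N

NP\(NP\S)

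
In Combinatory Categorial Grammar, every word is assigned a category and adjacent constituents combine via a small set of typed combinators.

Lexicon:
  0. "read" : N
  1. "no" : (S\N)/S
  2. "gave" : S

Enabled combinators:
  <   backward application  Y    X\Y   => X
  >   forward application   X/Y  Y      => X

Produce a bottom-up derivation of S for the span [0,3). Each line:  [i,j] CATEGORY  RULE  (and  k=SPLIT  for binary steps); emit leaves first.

[0,1] N  lex  "read"
[1,2] (S\N)/S  lex  "no"
[2,3] S  lex  "gave"
[1,3] S\N  >  k=2
[0,3] S  <  k=1

[0,3] S   <
  [0,1] "read" : N
  [1,3] S\N   >
    [1,2] "no" : (S\N)/S
    [2,3] "gave" : S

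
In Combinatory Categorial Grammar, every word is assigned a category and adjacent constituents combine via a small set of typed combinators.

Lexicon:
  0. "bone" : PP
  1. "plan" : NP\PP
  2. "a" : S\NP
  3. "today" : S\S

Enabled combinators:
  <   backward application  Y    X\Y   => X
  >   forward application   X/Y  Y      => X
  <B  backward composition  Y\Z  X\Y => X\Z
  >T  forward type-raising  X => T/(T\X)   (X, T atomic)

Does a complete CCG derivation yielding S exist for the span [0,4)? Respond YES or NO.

YES

[0,4] S   <
  [0,1] "bone" : PP
  [1,4] S\PP   <B
    [1,3] S\PP   <B
      [1,2] "plan" : NP\PP
      [2,3] "a" : S\NP
    [3,4] "today" : S\S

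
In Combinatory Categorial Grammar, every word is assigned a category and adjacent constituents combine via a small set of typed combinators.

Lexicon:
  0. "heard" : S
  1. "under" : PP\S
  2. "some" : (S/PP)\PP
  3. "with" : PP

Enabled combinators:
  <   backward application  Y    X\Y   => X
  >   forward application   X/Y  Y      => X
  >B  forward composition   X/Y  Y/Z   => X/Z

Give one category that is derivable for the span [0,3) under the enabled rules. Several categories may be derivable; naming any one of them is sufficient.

S/PP

[0,4] S   >
  [0,3] S/PP   <
    [0,2] PP   <
      [0,1] "heard" : S
      [1,2] "under" : PP\S
    [2,3] "some" : (S/PP)\PP
  [3,4] "with" : PP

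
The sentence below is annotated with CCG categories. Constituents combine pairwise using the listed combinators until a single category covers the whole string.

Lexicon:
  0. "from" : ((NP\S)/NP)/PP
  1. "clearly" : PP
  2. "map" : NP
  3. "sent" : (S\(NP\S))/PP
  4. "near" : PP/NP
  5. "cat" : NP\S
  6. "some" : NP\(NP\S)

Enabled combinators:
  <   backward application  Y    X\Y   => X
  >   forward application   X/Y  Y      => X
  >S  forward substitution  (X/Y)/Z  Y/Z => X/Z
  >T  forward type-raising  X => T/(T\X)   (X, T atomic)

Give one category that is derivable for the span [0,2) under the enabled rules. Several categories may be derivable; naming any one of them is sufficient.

[0,7] S   <
  [0,3] NP\S   >
    [0,2] (NP\S)/NP   >
      [0,1] "from" : ((NP\S)/NP)/PP
      [1,2] "clearly" : PP
    [2,3] "map" : NP
  [3,7] S\(NP\S)   >
    [3,4] "sent" : (S\(NP\S))/PP
    [4,7] PP   >
      [4,5] "near" : PP/NP
      [5,7] NP   <
        [5,6] "cat" : NP\S
        [6,7] "some" : NP\(NP\S)

(NP\S)/NP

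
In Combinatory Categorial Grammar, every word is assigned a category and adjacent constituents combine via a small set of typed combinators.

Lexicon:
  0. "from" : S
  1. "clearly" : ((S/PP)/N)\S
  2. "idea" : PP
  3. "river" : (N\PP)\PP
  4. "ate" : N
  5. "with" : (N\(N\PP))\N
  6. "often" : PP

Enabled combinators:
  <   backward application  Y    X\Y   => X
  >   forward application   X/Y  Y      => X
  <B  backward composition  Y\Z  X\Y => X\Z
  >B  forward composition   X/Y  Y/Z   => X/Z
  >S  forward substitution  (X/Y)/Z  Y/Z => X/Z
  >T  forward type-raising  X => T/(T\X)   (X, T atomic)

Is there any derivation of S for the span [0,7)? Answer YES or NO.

[0,7] S   >
  [0,6] S/PP   >
    [0,2] (S/PP)/N   <
      [0,1] "from" : S
      [1,2] "clearly" : ((S/PP)/N)\S
    [2,6] N   <
      [2,4] N\PP   <
        [2,3] "idea" : PP
        [3,4] "river" : (N\PP)\PP
      [4,6] N\(N\PP)   <
        [4,5] "ate" : N
        [5,6] "with" : (N\(N\PP))\N
  [6,7] "often" : PP

YES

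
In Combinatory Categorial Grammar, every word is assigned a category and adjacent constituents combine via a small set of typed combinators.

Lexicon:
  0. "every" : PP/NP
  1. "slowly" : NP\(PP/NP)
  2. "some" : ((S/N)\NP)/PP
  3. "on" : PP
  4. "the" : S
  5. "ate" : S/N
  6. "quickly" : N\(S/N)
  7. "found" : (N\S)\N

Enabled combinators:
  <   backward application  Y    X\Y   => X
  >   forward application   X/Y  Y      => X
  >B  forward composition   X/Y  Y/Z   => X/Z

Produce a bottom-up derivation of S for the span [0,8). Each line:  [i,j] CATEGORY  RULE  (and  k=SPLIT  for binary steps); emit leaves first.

[0,8] S   >
  [0,4] S/N   <
    [0,2] NP   <
      [0,1] "every" : PP/NP
      [1,2] "slowly" : NP\(PP/NP)
    [2,4] (S/N)\NP   >
      [2,3] "some" : ((S/N)\NP)/PP
      [3,4] "on" : PP
  [4,8] N   <
    [4,5] "the" : S
    [5,8] N\S   <
      [5,7] N   <
        [5,6] "ate" : S/N
        [6,7] "quickly" : N\(S/N)
      [7,8] "found" : (N\S)\N

[0,1] PP/NP  lex  "every"
[1,2] NP\(PP/NP)  lex  "slowly"
[0,2] NP  <  k=1
[2,3] ((S/N)\NP)/PP  lex  "some"
[3,4] PP  lex  "on"
[2,4] (S/N)\NP  >  k=3
[0,4] S/N  <  k=2
[4,5] S  lex  "the"
[5,6] S/N  lex  "ate"
[6,7] N\(S/N)  lex  "quickly"
[5,7] N  <  k=6
[7,8] (N\S)\N  lex  "found"
[5,8] N\S  <  k=7
[4,8] N  <  k=5
[0,8] S  >  k=4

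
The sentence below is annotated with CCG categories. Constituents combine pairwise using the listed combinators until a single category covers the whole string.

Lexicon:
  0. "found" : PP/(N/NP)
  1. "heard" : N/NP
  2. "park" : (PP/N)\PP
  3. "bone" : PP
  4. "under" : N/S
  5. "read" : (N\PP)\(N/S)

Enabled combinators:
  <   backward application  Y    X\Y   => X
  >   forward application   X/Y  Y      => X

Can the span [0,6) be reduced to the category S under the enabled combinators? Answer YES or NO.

NO

PP/(N/NP) N/NP (PP/N)\PP PP N/S (N\PP)\(N/S)
CKY chart[0,6] = {PP}; S ∉ chart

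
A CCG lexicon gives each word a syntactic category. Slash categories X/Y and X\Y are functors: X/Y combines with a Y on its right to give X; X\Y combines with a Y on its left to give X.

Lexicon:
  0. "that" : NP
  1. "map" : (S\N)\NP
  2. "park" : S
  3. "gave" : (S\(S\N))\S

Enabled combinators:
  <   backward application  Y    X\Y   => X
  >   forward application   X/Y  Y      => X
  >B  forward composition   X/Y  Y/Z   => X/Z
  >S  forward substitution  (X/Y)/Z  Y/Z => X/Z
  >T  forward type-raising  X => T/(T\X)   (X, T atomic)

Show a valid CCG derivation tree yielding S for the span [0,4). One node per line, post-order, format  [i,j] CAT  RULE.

[0,1] NP  lex  "that"
[1,2] (S\N)\NP  lex  "map"
[0,2] S\N  <  k=1
[2,3] S  lex  "park"
[3,4] (S\(S\N))\S  lex  "gave"
[2,4] S\(S\N)  <  k=3
[0,4] S  <  k=2

[0,4] S   <
  [0,2] S\N   <
    [0,1] "that" : NP
    [1,2] "map" : (S\N)\NP
  [2,4] S\(S\N)   <
    [2,3] "park" : S
    [3,4] "gave" : (S\(S\N))\S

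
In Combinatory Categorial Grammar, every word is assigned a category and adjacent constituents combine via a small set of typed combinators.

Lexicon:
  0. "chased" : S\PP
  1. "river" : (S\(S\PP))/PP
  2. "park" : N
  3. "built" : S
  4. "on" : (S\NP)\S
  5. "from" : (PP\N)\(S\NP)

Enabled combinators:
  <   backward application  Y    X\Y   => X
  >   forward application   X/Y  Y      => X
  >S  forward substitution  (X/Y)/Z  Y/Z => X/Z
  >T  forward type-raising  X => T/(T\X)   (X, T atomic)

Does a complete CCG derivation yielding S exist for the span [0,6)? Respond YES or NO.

YES

[0,6] S   <
  [0,1] "chased" : S\PP
  [1,6] S\(S\PP)   >
    [1,2] "river" : (S\(S\PP))/PP
    [2,6] PP   >
      [2,3] PP/(PP\N)   >T
        [2,3] "park" : N
      [3,6] PP\N   <
        [3,5] S\NP   <
          [3,4] "built" : S
          [4,5] "on" : (S\NP)\S
        [5,6] "from" : (PP\N)\(S\NP)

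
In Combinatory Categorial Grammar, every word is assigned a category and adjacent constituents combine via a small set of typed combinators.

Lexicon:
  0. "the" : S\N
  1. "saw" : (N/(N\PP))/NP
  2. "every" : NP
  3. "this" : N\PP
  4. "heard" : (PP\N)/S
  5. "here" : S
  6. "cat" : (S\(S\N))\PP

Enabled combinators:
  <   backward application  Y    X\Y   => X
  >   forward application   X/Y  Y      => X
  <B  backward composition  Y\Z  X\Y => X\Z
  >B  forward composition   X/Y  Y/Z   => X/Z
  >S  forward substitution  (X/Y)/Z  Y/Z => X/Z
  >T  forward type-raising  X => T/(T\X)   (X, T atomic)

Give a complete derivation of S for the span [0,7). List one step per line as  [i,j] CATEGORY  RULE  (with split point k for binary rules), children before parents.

[0,1] S\N  lex  "the"
[1,2] (N/(N\PP))/NP  lex  "saw"
[2,3] NP  lex  "every"
[1,3] N/(N\PP)  >  k=2
[3,4] N\PP  lex  "this"
[1,4] N  >  k=3
[4,5] (PP\N)/S  lex  "heard"
[5,6] S  lex  "here"
[4,6] PP\N  >  k=5
[1,6] PP  <  k=4
[6,7] (S\(S\N))\PP  lex  "cat"
[1,7] S\(S\N)  <  k=6
[0,7] S  <  k=1

[0,7] S   <
  [0,1] "the" : S\N
  [1,7] S\(S\N)   <
    [1,6] PP   <
      [1,4] N   >
        [1,3] N/(N\PP)   >
          [1,2] "saw" : (N/(N\PP))/NP
          [2,3] "every" : NP
        [3,4] "this" : N\PP
      [4,6] PP\N   >
        [4,5] "heard" : (PP\N)/S
        [5,6] "here" : S
    [6,7] "cat" : (S\(S\N))\PP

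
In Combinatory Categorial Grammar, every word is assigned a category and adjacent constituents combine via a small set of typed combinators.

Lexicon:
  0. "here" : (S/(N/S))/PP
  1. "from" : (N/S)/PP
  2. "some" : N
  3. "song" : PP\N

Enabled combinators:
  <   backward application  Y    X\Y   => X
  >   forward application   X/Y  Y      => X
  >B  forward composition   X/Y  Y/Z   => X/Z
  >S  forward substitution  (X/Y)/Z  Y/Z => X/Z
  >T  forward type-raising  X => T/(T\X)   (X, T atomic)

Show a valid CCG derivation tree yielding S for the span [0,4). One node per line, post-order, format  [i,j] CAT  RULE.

[0,4] S   >
  [0,2] S/PP   >S
    [0,1] "here" : (S/(N/S))/PP
    [1,2] "from" : (N/S)/PP
  [2,4] PP   <
    [2,3] "some" : N
    [3,4] "song" : PP\N

[0,1] (S/(N/S))/PP  lex  "here"
[1,2] (N/S)/PP  lex  "from"
[0,2] S/PP  >S  k=1
[2,3] N  lex  "some"
[3,4] PP\N  lex  "song"
[2,4] PP  <  k=3
[0,4] S  >  k=2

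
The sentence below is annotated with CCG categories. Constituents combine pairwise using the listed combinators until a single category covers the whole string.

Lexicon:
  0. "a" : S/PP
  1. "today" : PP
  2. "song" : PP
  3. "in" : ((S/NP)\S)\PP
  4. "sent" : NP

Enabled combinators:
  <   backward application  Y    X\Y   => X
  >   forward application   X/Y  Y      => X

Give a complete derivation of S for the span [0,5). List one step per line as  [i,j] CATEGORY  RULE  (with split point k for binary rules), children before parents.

[0,1] S/PP  lex  "a"
[1,2] PP  lex  "today"
[0,2] S  >  k=1
[2,3] PP  lex  "song"
[3,4] ((S/NP)\S)\PP  lex  "in"
[2,4] (S/NP)\S  <  k=3
[0,4] S/NP  <  k=2
[4,5] NP  lex  "sent"
[0,5] S  >  k=4

[0,5] S   >
  [0,4] S/NP   <
    [0,2] S   >
      [0,1] "a" : S/PP
      [1,2] "today" : PP
    [2,4] (S/NP)\S   <
      [2,3] "song" : PP
      [3,4] "in" : ((S/NP)\S)\PP
  [4,5] "sent" : NP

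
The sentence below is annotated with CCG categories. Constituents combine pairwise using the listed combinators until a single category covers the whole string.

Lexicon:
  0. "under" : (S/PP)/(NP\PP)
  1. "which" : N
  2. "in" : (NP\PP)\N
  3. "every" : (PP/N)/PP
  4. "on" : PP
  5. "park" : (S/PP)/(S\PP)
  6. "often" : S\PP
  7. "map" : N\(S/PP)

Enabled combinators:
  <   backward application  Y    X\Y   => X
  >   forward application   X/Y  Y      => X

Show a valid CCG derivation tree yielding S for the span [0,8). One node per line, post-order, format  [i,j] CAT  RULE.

[0,1] (S/PP)/(NP\PP)  lex  "under"
[1,2] N  lex  "which"
[2,3] (NP\PP)\N  lex  "in"
[1,3] NP\PP  <  k=2
[0,3] S/PP  >  k=1
[3,4] (PP/N)/PP  lex  "every"
[4,5] PP  lex  "on"
[3,5] PP/N  >  k=4
[5,6] (S/PP)/(S\PP)  lex  "park"
[6,7] S\PP  lex  "often"
[5,7] S/PP  >  k=6
[7,8] N\(S/PP)  lex  "map"
[5,8] N  <  k=7
[3,8] PP  >  k=5
[0,8] S  >  k=3

[0,8] S   >
  [0,3] S/PP   >
    [0,1] "under" : (S/PP)/(NP\PP)
    [1,3] NP\PP   <
      [1,2] "which" : N
      [2,3] "in" : (NP\PP)\N
  [3,8] PP   >
    [3,5] PP/N   >
      [3,4] "every" : (PP/N)/PP
      [4,5] "on" : PP
    [5,8] N   <
      [5,7] S/PP   >
        [5,6] "park" : (S/PP)/(S\PP)
        [6,7] "often" : S\PP
      [7,8] "map" : N\(S/PP)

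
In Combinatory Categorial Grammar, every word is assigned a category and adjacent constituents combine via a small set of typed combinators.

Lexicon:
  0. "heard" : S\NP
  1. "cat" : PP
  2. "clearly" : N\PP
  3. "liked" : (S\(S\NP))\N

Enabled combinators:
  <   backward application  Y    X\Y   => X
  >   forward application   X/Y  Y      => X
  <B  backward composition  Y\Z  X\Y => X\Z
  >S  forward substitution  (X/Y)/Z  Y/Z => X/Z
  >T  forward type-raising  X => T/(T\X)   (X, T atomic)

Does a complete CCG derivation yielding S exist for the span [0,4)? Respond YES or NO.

YES

[0,4] S   <
  [0,1] "heard" : S\NP
  [1,4] S\(S\NP)   <
    [1,3] N   >
      [1,2] N/(N\PP)   >T
        [1,2] "cat" : PP
      [2,3] "clearly" : N\PP
    [3,4] "liked" : (S\(S\NP))\N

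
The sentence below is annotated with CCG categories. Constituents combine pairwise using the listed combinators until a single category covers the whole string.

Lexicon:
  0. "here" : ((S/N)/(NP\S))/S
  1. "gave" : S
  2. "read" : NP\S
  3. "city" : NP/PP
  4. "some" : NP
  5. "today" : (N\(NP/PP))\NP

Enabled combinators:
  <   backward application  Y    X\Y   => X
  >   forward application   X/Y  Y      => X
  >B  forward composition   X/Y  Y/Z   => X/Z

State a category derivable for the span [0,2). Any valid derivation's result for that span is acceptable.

(S/N)/(NP\S)

[0,6] S   >
  [0,3] S/N   >
    [0,2] (S/N)/(NP\S)   >
      [0,1] "here" : ((S/N)/(NP\S))/S
      [1,2] "gave" : S
    [2,3] "read" : NP\S
  [3,6] N   <
    [3,4] "city" : NP/PP
    [4,6] N\(NP/PP)   <
      [4,5] "some" : NP
      [5,6] "today" : (N\(NP/PP))\NP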